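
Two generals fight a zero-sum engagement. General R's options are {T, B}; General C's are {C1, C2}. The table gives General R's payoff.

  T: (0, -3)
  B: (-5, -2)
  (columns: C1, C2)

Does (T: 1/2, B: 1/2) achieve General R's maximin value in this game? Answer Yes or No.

Against C1 this mix gives (1/2)·0 + (1/2)·(-5) = -5/2.
Against C2 this mix gives (1/2)·(-3) + (1/2)·(-2) = -5/2.
All of General C's active replies (C1, C2) yield -5/2, and no column does worse for General R. The mix makes General C indifferent and guarantees -5/2, so it is optimal.

Yes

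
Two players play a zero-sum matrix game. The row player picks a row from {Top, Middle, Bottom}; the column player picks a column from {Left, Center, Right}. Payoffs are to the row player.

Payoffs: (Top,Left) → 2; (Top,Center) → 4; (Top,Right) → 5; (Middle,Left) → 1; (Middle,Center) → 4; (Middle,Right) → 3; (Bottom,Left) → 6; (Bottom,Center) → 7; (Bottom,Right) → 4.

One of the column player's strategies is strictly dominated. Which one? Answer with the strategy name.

Center

Left holds the row player's payoff strictly below Center in every row: 2 < 4, 1 < 4, 6 < 7.
So Center is strictly dominated for the column player.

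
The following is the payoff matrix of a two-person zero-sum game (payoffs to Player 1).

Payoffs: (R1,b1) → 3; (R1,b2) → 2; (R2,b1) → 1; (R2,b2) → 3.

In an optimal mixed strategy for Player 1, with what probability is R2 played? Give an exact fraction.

1/3

Row minima: R1 → 2, R2 → 1; maximin = 2.
Column maxima: b1 → 3, b2 → 3; minimax = 3.
2 ≠ 3, so there is no saddle point; optimal play is mixed.
Let Player 1 play R1 with probability p. Expected payoff against b1: 3p + 1(1−p) = 2p + 1; against b2: 2p + 3(1−p) = −p + 3.
Setting these equal: 2p + 1 = −p + 3 ⇒ 3p = 2 ⇒ p = 2/3, and the value is (2)·(2/3) + 1 = 7/3.
For Player 2: with q = P(b1), equating R1's and R2's payoffs gives q + 2 = −2q + 3 ⇒ q = 1/3.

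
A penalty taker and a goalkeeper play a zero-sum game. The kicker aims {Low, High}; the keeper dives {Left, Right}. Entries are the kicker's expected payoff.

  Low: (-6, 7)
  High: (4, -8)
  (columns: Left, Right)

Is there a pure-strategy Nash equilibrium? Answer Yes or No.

Row minima: Low → -6, High → -8; maximin = -6.
Column maxima: Left → 4, Right → 7; minimax = 4.
-6 ≠ 4, so no pure-strategy equilibrium exists.

No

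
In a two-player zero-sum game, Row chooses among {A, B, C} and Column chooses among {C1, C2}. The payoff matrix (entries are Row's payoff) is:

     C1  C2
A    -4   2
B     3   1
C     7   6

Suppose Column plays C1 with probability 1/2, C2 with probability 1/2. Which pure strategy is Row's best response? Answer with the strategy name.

Expected payoff of A: (1/2)·(-4) + (1/2)·2 = -1.
Expected payoff of B: (1/2)·3 + (1/2)·1 = 2.
Expected payoff of C: (1/2)·7 + (1/2)·6 = 13/2.
The largest is 13/2, so Row's best response is C.

C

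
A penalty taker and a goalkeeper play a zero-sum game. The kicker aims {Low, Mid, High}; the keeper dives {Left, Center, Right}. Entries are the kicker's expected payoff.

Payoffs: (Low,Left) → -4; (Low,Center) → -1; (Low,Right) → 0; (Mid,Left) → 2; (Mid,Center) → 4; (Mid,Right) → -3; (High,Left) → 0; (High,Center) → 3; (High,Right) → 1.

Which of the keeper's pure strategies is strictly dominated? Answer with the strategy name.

Left holds the kicker's payoff strictly below Center in every row: -4 < -1, 2 < 4, 0 < 3.
So Center is strictly dominated for the keeper.

Center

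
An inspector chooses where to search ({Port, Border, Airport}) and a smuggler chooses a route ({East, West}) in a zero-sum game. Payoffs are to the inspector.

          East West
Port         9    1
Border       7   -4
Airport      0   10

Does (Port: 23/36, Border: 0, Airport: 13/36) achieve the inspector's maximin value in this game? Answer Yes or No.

No

Against East this mix gives (23/36)·9 + (13/36)·0 = 23/4.
Against West this mix gives (23/36)·1 + (13/36)·10 = 17/4.
The smuggler will play West, holding the inspector to 17/4. Shifting weight toward the row that does better against West would raise this floor (the equalizing mix achieves 5 against both West and East), so the proposed strategy is not optimal.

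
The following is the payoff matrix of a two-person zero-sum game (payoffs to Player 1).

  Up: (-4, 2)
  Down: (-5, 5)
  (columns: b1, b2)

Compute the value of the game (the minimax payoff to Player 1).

-4

Row minima: Up → -4, Down → -5; maximin = -4.
Column maxima: b1 → -4, b2 → 5; minimax = -4.
Since maximin = minimax = -4, there is a saddle point and the value is -4.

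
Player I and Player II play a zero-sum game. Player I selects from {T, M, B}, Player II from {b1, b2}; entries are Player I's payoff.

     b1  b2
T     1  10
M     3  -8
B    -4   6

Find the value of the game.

19/10

Row minima: T → 1, M → -8, B → -4; maximin = 1.
Column maxima: b1 → 3, b2 → 10; minimax = 3.
1 ≠ 3, so there is no saddle point; optimal play is mixed.
B is strictly dominated by T, so Player I never plays it.
On the remaining 2×2 (T, M vs b1, b2):
Let Player I play T with probability p. Expected payoff against b1: 1p + 3(1−p) = −2p + 3; against b2: 10p + (-8)(1−p) = 18p − 8.
Setting these equal: −2p + 3 = 18p − 8 ⇒ −20p = -11 ⇒ p = 11/20, and the value is (-2)·(11/20) + 3 = 19/10.
For Player II: with q = P(b1), equating T's and M's payoffs gives −9q + 10 = 11q − 8 ⇒ q = 9/10.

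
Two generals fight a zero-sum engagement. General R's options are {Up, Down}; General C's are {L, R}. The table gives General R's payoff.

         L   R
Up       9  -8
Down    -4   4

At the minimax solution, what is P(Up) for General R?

Row minima: Up → -8, Down → -4; maximin = -4.
Column maxima: L → 9, R → 4; minimax = 4.
-4 ≠ 4, so there is no saddle point; optimal play is mixed.
Let General R play Up with probability p. Expected payoff against L: 9p + (-4)(1−p) = 13p − 4; against R: (-8)p + 4(1−p) = −12p + 4.
Setting these equal: 13p − 4 = −12p + 4 ⇒ 25p = 8 ⇒ p = 8/25, and the value is (13)·(8/25) − 4 = 4/25.
For General C: with q = P(L), equating Up's and Down's payoffs gives 17q − 8 = −8q + 4 ⇒ q = 12/25.

8/25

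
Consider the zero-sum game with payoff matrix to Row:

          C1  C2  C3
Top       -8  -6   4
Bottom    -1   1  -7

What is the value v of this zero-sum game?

-10/3

Row minima: Top → -8, Bottom → -7; maximin = -7.
Column maxima: C1 → -1, C2 → 1, C3 → 4; minimax = -1.
-7 ≠ -1, so there is no saddle point; optimal play is mixed.
C2 is strictly dominated by C1 (it gives Row strictly more in every row), so Column never plays it.
On the remaining 2×2 (Top, Bottom vs C1, C3):
Let Row play Top with probability p. Expected payoff against C1: (-8)p + (-1)(1−p) = −7p − 1; against C3: 4p + (-7)(1−p) = 11p − 7.
Setting these equal: −7p − 1 = 11p − 7 ⇒ −18p = -6 ⇒ p = 1/3, and the value is (-7)·(1/3) − 1 = -10/3.
For Column: with q = P(C1), equating Top's and Bottom's payoffs gives −12q + 4 = 6q − 7 ⇒ q = 11/18.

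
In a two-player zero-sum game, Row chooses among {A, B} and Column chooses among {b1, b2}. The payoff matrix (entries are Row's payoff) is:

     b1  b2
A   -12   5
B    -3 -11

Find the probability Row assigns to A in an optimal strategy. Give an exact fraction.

Row minima: A → -12, B → -11; maximin = -11.
Column maxima: b1 → -3, b2 → 5; minimax = -3.
-11 ≠ -3, so there is no saddle point; optimal play is mixed.
Let Row play A with probability p. Expected payoff against b1: (-12)p + (-3)(1−p) = −9p − 3; against b2: 5p + (-11)(1−p) = 16p − 11.
Setting these equal: −9p − 3 = 16p − 11 ⇒ −25p = -8 ⇒ p = 8/25, and the value is (-9)·(8/25) − 3 = -147/25.
For Column: with q = P(b1), equating A's and B's payoffs gives −17q + 5 = 8q − 11 ⇒ q = 16/25.

8/25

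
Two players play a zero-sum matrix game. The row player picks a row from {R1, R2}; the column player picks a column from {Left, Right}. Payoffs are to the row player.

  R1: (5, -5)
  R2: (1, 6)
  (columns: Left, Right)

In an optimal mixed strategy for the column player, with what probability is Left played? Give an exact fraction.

11/15

Row minima: R1 → -5, R2 → 1; maximin = 1.
Column maxima: Left → 5, Right → 6; minimax = 5.
1 ≠ 5, so there is no saddle point; optimal play is mixed.
Let the row player play R1 with probability p. Expected payoff against Left: 5p + 1(1−p) = 4p + 1; against Right: (-5)p + 6(1−p) = −11p + 6.
Setting these equal: 4p + 1 = −11p + 6 ⇒ 15p = 5 ⇒ p = 1/3, and the value is (4)·(1/3) + 1 = 7/3.
For the column player: with q = P(Left), equating R1's and R2's payoffs gives 10q − 5 = −5q + 6 ⇒ q = 11/15.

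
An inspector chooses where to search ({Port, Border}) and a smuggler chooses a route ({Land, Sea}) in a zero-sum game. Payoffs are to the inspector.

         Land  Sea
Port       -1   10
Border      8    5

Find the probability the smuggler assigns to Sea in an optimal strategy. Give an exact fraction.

9/14

Row minima: Port → -1, Border → 5; maximin = 5.
Column maxima: Land → 8, Sea → 10; minimax = 8.
5 ≠ 8, so there is no saddle point; optimal play is mixed.
Let the inspector play Port with probability p. Expected payoff against Land: (-1)p + 8(1−p) = −9p + 8; against Sea: 10p + 5(1−p) = 5p + 5.
Setting these equal: −9p + 8 = 5p + 5 ⇒ −14p = -3 ⇒ p = 3/14, and the value is (-9)·(3/14) + 8 = 85/14.
For the smuggler: with q = P(Land), equating Port's and Border's payoffs gives −11q + 10 = 3q + 5 ⇒ q = 5/14.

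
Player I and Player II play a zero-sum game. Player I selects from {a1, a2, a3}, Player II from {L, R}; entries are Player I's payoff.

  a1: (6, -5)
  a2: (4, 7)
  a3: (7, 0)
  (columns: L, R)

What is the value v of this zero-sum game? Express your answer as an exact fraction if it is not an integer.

Row minima: a1 → -5, a2 → 4, a3 → 0; maximin = 4.
Column maxima: L → 7, R → 7; minimax = 7.
4 ≠ 7, so there is no saddle point; optimal play is mixed.
a1 is strictly dominated by a3, so Player I never plays it.
On the remaining 2×2 (a2, a3 vs L, R):
Let Player I play a2 with probability p. Expected payoff against L: 4p + 7(1−p) = −3p + 7; against R: 7p + 0(1−p) = 7p.
Setting these equal: −3p + 7 = 7p ⇒ −10p = -7 ⇒ p = 7/10, and the value is (-3)·(7/10) + 7 = 49/10.
For Player II: with q = P(L), equating a2's and a3's payoffs gives −3q + 7 = 7q ⇒ q = 7/10.

49/10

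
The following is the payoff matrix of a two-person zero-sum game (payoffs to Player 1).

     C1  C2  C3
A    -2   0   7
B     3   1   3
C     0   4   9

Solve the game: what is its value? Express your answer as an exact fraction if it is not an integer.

2

Row minima: A → -2, B → 1, C → 0; maximin = 1.
Column maxima: C1 → 3, C2 → 4, C3 → 9; minimax = 3.
1 ≠ 3, so there is no saddle point; optimal play is mixed.
A is strictly dominated by C, so Player 1 never plays it.
C3 is strictly dominated by C2 (it gives Player 1 strictly more in every row), so Player 2 never plays it.
On the remaining 2×2 (B, C vs C1, C2):
Let Player 1 play B with probability p. Expected payoff against C1: 3p + 0(1−p) = 3p; against C2: 1p + 4(1−p) = −3p + 4.
Setting these equal: 3p = −3p + 4 ⇒ 6p = 4 ⇒ p = 2/3, and the value is (3)·(2/3) = 2.
For Player 2: with q = P(C1), equating B's and C's payoffs gives 2q + 1 = −4q + 4 ⇒ q = 1/2.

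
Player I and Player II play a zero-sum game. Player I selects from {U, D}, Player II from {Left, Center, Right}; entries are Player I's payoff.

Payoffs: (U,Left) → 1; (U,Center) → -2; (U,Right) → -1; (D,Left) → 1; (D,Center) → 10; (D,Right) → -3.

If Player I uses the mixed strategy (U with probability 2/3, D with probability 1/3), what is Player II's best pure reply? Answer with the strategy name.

Right

If Player II plays Left, Player I's expected payoff is (2/3)·1 + (1/3)·1 = 1.
If Player II plays Center, Player I's expected payoff is (2/3)·(-2) + (1/3)·10 = 2.
If Player II plays Right, Player I's expected payoff is (2/3)·(-1) + (1/3)·(-3) = -5/3.
Player II minimizes Player I's payoff; the smallest is -5/3, so the best response is Right.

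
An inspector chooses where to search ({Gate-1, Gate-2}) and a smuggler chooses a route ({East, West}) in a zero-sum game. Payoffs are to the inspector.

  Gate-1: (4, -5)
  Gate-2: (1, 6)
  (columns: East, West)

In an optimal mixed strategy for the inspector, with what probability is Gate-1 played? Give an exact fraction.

5/14

Row minima: Gate-1 → -5, Gate-2 → 1; maximin = 1.
Column maxima: East → 4, West → 6; minimax = 4.
1 ≠ 4, so there is no saddle point; optimal play is mixed.
Let the inspector play Gate-1 with probability p. Expected payoff against East: 4p + 1(1−p) = 3p + 1; against West: (-5)p + 6(1−p) = −11p + 6.
Setting these equal: 3p + 1 = −11p + 6 ⇒ 14p = 5 ⇒ p = 5/14, and the value is (3)·(5/14) + 1 = 29/14.
For the smuggler: with q = P(East), equating Gate-1's and Gate-2's payoffs gives 9q − 5 = −5q + 6 ⇒ q = 11/14.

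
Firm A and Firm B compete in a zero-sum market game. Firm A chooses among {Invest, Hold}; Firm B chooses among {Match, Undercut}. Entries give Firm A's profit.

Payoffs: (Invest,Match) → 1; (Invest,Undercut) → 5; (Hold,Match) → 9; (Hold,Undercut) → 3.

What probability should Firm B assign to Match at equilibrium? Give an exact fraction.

1/5

Row minima: Invest → 1, Hold → 3; maximin = 3.
Column maxima: Match → 9, Undercut → 5; minimax = 5.
3 ≠ 5, so there is no saddle point; optimal play is mixed.
Let Firm A play Invest with probability p. Expected payoff against Match: 1p + 9(1−p) = −8p + 9; against Undercut: 5p + 3(1−p) = 2p + 3.
Setting these equal: −8p + 9 = 2p + 3 ⇒ −10p = -6 ⇒ p = 3/5, and the value is (-8)·(3/5) + 9 = 21/5.
For Firm B: with q = P(Match), equating Invest's and Hold's payoffs gives −4q + 5 = 6q + 3 ⇒ q = 1/5.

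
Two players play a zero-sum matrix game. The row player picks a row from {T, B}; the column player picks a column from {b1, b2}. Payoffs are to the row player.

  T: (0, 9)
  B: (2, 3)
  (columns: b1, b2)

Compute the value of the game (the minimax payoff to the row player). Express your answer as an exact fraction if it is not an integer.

2

Row minima: T → 0, B → 2; maximin = 2.
Column maxima: b1 → 2, b2 → 9; minimax = 2.
Since maximin = minimax = 2, there is a saddle point and the value is 2.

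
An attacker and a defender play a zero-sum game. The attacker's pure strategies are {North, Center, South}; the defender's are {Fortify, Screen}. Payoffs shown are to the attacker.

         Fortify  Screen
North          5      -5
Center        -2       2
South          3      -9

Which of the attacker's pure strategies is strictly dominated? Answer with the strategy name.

South

North gives a strictly higher payoff than South against every column: 5 > 3, -5 > -9.
So South is strictly dominated and the attacker never plays it.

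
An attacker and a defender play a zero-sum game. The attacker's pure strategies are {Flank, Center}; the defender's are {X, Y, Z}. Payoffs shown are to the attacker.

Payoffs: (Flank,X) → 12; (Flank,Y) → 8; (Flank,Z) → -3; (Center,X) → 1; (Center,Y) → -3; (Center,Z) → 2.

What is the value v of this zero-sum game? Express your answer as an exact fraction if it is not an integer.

Row minima: Flank → -3, Center → -3; maximin = -3.
Column maxima: X → 12, Y → 8, Z → 2; minimax = 2.
-3 ≠ 2, so there is no saddle point; optimal play is mixed.
X is strictly dominated by Y (it gives the attacker strictly more in every row), so the defender never plays it.
On the remaining 2×2 (Flank, Center vs Y, Z):
Let the attacker play Flank with probability p. Expected payoff against Y: 8p + (-3)(1−p) = 11p − 3; against Z: (-3)p + 2(1−p) = −5p + 2.
Setting these equal: 11p − 3 = −5p + 2 ⇒ 16p = 5 ⇒ p = 5/16, and the value is (11)·(5/16) − 3 = 7/16.
For the defender: with q = P(Y), equating Flank's and Center's payoffs gives 11q − 3 = −5q + 2 ⇒ q = 5/16.

7/16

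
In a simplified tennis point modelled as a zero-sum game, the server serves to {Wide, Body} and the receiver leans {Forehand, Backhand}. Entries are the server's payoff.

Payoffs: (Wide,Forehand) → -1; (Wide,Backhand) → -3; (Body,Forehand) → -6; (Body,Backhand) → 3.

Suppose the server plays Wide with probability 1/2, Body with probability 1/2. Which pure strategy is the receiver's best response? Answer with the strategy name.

Forehand

If the receiver plays Forehand, the server's expected payoff is (1/2)·(-1) + (1/2)·(-6) = -7/2.
If the receiver plays Backhand, the server's expected payoff is (1/2)·(-3) + (1/2)·3 = 0.
The receiver minimizes the server's payoff; the smallest is -7/2, so the best response is Forehand.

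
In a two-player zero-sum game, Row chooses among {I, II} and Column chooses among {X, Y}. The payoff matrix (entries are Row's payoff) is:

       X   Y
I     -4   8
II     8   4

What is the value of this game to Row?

Row minima: I → -4, II → 4; maximin = 4.
Column maxima: X → 8, Y → 8; minimax = 8.
4 ≠ 8, so there is no saddle point; optimal play is mixed.
Let Row play I with probability p. Expected payoff against X: (-4)p + 8(1−p) = −12p + 8; against Y: 8p + 4(1−p) = 4p + 4.
Setting these equal: −12p + 8 = 4p + 4 ⇒ −16p = -4 ⇒ p = 1/4, and the value is (-12)·(1/4) + 8 = 5.
For Column: with q = P(X), equating I's and II's payoffs gives −12q + 8 = 4q + 4 ⇒ q = 1/4.

5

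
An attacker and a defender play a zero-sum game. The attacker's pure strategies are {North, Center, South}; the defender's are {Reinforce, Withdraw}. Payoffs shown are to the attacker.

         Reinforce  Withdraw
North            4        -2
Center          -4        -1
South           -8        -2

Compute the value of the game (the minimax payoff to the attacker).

-4/3

Row minima: North → -2, Center → -4, South → -8; maximin = -2.
Column maxima: Reinforce → 4, Withdraw → -1; minimax = -1.
-2 ≠ -1, so there is no saddle point; optimal play is mixed.
South is strictly dominated by Center, so the attacker never plays it.
On the remaining 2×2 (North, Center vs Reinforce, Withdraw):
Let the attacker play North with probability p. Expected payoff against Reinforce: 4p + (-4)(1−p) = 8p − 4; against Withdraw: (-2)p + (-1)(1−p) = −p − 1.
Setting these equal: 8p − 4 = −p − 1 ⇒ 9p = 3 ⇒ p = 1/3, and the value is (8)·(1/3) − 4 = -4/3.
For the defender: with q = P(Reinforce), equating North's and Center's payoffs gives 6q − 2 = −3q − 1 ⇒ q = 1/9.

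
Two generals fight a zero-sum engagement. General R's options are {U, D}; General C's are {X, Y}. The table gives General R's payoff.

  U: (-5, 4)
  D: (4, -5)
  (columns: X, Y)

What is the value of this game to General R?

Row minima: U → -5, D → -5; maximin = -5.
Column maxima: X → 4, Y → 4; minimax = 4.
-5 ≠ 4, so there is no saddle point; optimal play is mixed.
Let General R play U with probability p. Expected payoff against X: (-5)p + 4(1−p) = −9p + 4; against Y: 4p + (-5)(1−p) = 9p − 5.
Setting these equal: −9p + 4 = 9p − 5 ⇒ −18p = -9 ⇒ p = 1/2, and the value is (-9)·(1/2) + 4 = -1/2.
For General C: with q = P(X), equating U's and D's payoffs gives −9q + 4 = 9q − 5 ⇒ q = 1/2.

-1/2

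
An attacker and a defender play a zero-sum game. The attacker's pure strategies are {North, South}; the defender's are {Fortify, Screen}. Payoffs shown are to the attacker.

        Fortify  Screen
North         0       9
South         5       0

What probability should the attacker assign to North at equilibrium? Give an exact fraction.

5/14

Row minima: North → 0, South → 0; maximin = 0.
Column maxima: Fortify → 5, Screen → 9; minimax = 5.
0 ≠ 5, so there is no saddle point; optimal play is mixed.
Let the attacker play North with probability p. Expected payoff against Fortify: 0p + 5(1−p) = −5p + 5; against Screen: 9p + 0(1−p) = 9p.
Setting these equal: −5p + 5 = 9p ⇒ −14p = -5 ⇒ p = 5/14, and the value is (-5)·(5/14) + 5 = 45/14.
For the defender: with q = P(Fortify), equating North's and South's payoffs gives −9q + 9 = 5q ⇒ q = 9/14.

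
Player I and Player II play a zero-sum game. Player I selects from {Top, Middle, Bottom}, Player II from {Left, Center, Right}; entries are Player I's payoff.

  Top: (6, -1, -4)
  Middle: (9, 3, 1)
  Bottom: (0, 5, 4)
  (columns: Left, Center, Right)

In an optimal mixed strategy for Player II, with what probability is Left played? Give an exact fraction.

Row minima: Top → -4, Middle → 1, Bottom → 0; maximin = 1.
Column maxima: Left → 9, Center → 5, Right → 4; minimax = 4.
1 ≠ 4, so there is no saddle point; optimal play is mixed.
Top is strictly dominated by Middle, so Player I never plays it.
Center is strictly dominated by Right (it gives Player I strictly more in every row), so Player II never plays it.
On the remaining 2×2 (Middle, Bottom vs Left, Right):
Let Player I play Middle with probability p. Expected payoff against Left: 9p + 0(1−p) = 9p; against Right: 1p + 4(1−p) = −3p + 4.
Setting these equal: 9p = −3p + 4 ⇒ 12p = 4 ⇒ p = 1/3, and the value is (9)·(1/3) = 3.
For Player II: with q = P(Left), equating Middle's and Bottom's payoffs gives 8q + 1 = −4q + 4 ⇒ q = 1/4.

1/4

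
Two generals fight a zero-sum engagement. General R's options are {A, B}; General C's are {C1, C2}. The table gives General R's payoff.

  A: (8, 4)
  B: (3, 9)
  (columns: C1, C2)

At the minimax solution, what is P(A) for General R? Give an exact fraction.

Row minima: A → 4, B → 3; maximin = 4.
Column maxima: C1 → 8, C2 → 9; minimax = 8.
4 ≠ 8, so there is no saddle point; optimal play is mixed.
Let General R play A with probability p. Expected payoff against C1: 8p + 3(1−p) = 5p + 3; against C2: 4p + 9(1−p) = −5p + 9.
Setting these equal: 5p + 3 = −5p + 9 ⇒ 10p = 6 ⇒ p = 3/5, and the value is (5)·(3/5) + 3 = 6.
For General C: with q = P(C1), equating A's and B's payoffs gives 4q + 4 = −6q + 9 ⇒ q = 1/2.

3/5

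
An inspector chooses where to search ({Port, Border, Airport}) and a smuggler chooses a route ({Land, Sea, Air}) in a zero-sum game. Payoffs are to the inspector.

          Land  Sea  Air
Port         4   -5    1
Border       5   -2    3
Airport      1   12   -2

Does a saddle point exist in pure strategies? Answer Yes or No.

Row minima: Port → -5, Border → -2, Airport → -2; maximin = -2.
Column maxima: Land → 5, Sea → 12, Air → 3; minimax = 3.
-2 ≠ 3, so no pure-strategy equilibrium exists.

No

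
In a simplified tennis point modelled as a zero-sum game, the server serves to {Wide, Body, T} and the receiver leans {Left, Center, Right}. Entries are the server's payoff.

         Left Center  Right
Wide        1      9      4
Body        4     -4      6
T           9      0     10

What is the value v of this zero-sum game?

81/17

Row minima: Wide → 1, Body → -4, T → 0; maximin = 1.
Column maxima: Left → 9, Center → 9, Right → 10; minimax = 9.
1 ≠ 9, so there is no saddle point; optimal play is mixed.
Body is strictly dominated by T, so the server never plays it.
Right is strictly dominated by Left (it gives the server strictly more in every row), so the receiver never plays it.
On the remaining 2×2 (Wide, T vs Left, Center):
Let the server play Wide with probability p. Expected payoff against Left: 1p + 9(1−p) = −8p + 9; against Center: 9p + 0(1−p) = 9p.
Setting these equal: −8p + 9 = 9p ⇒ −17p = -9 ⇒ p = 9/17, and the value is (-8)·(9/17) + 9 = 81/17.
For the receiver: with q = P(Left), equating Wide's and T's payoffs gives −8q + 9 = 9q ⇒ q = 9/17.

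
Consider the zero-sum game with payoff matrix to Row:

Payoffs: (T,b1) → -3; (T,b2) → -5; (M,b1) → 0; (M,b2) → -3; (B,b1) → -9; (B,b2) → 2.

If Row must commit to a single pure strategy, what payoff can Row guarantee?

-3

Row minima: T → -5, M → -3, B → -9.
The best of these is -3.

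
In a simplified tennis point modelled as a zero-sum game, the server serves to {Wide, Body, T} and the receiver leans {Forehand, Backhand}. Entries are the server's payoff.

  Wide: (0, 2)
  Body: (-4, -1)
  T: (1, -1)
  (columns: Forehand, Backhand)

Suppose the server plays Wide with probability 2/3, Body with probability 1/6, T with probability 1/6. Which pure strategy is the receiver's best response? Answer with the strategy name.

Forehand

If the receiver plays Forehand, the server's expected payoff is (2/3)·0 + (1/6)·(-4) + (1/6)·1 = -1/2.
If the receiver plays Backhand, the server's expected payoff is (2/3)·2 + (1/6)·(-1) + (1/6)·(-1) = 1.
The receiver minimizes the server's payoff; the smallest is -1/2, so the best response is Forehand.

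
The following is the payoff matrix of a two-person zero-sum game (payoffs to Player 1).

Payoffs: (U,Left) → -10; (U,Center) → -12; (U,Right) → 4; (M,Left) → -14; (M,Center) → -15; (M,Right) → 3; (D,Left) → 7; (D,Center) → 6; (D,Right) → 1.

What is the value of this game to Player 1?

Row minima: U → -12, M → -15, D → 1; maximin = 1.
Column maxima: Left → 7, Center → 6, Right → 4; minimax = 4.
1 ≠ 4, so there is no saddle point; optimal play is mixed.
M is strictly dominated by U, so Player 1 never plays it.
Left is strictly dominated by Center (it gives Player 1 strictly more in every row), so Player 2 never plays it.
On the remaining 2×2 (U, D vs Center, Right):
Let Player 1 play U with probability p. Expected payoff against Center: (-12)p + 6(1−p) = −18p + 6; against Right: 4p + 1(1−p) = 3p + 1.
Setting these equal: −18p + 6 = 3p + 1 ⇒ −21p = -5 ⇒ p = 5/21, and the value is (-18)·(5/21) + 6 = 12/7.
For Player 2: with q = P(Center), equating U's and D's payoffs gives −16q + 4 = 5q + 1 ⇒ q = 1/7.

12/7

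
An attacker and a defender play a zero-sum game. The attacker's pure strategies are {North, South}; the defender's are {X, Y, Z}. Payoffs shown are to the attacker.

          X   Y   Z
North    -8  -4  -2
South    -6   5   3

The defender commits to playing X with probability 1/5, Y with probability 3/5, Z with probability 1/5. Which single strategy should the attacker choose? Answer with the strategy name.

South

Expected payoff of North: (1/5)·(-8) + (3/5)·(-4) + (1/5)·(-2) = -22/5.
Expected payoff of South: (1/5)·(-6) + (3/5)·5 + (1/5)·3 = 12/5.
The largest is 12/5, so the attacker's best response is South.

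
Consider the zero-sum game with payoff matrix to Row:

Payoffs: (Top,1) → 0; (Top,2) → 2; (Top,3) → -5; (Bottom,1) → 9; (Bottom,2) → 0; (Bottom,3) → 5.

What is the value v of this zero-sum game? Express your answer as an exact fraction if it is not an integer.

Row minima: Top → -5, Bottom → 0; maximin = 0.
Column maxima: 1 → 9, 2 → 2, 3 → 5; minimax = 2.
0 ≠ 2, so there is no saddle point; optimal play is mixed.
1 is strictly dominated by 3 (it gives Row strictly more in every row), so Column never plays it.
On the remaining 2×2 (Top, Bottom vs 2, 3):
Let Row play Top with probability p. Expected payoff against 2: 2p + 0(1−p) = 2p; against 3: (-5)p + 5(1−p) = −10p + 5.
Setting these equal: 2p = −10p + 5 ⇒ 12p = 5 ⇒ p = 5/12, and the value is (2)·(5/12) = 5/6.
For Column: with q = P(2), equating Top's and Bottom's payoffs gives 7q − 5 = −5q + 5 ⇒ q = 5/6.

5/6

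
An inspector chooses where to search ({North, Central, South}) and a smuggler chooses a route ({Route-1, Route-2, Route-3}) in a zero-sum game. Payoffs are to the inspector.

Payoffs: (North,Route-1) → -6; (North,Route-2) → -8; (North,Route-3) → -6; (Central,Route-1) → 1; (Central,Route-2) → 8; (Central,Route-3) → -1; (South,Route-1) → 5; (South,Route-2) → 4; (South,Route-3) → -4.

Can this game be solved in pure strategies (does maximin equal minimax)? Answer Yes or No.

Row minima: North → -8, Central → -1, South → -4; maximin = -1.
Column maxima: Route-1 → 5, Route-2 → 8, Route-3 → -1; minimax = -1.
maximin = minimax = -1, so a saddle point exists.

Yes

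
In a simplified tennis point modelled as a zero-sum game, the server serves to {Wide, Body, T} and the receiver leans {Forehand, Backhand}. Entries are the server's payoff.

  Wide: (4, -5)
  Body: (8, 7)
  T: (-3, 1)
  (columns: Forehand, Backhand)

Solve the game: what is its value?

7

Row minima: Wide → -5, Body → 7, T → -3; maximin = 7.
Column maxima: Forehand → 8, Backhand → 7; minimax = 7.
Since maximin = minimax = 7, there is a saddle point and the value is 7.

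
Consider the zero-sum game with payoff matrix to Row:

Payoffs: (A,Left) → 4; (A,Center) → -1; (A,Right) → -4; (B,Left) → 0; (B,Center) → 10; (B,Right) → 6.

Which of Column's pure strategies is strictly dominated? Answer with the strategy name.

Center

Right holds Row's payoff strictly below Center in every row: -4 < -1, 6 < 10.
So Center is strictly dominated for Column.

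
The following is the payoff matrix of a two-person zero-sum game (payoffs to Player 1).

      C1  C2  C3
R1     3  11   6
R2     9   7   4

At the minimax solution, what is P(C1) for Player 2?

Row minima: R1 → 3, R2 → 4; maximin = 4.
Column maxima: C1 → 9, C2 → 11, C3 → 6; minimax = 6.
4 ≠ 6, so there is no saddle point; optimal play is mixed.
C2 is strictly dominated by C3 (it gives Player 1 strictly more in every row), so Player 2 never plays it.
On the remaining 2×2 (R1, R2 vs C1, C3):
Let Player 1 play R1 with probability p. Expected payoff against C1: 3p + 9(1−p) = −6p + 9; against C3: 6p + 4(1−p) = 2p + 4.
Setting these equal: −6p + 9 = 2p + 4 ⇒ −8p = -5 ⇒ p = 5/8, and the value is (-6)·(5/8) + 9 = 21/4.
For Player 2: with q = P(C1), equating R1's and R2's payoffs gives −3q + 6 = 5q + 4 ⇒ q = 1/4.

1/4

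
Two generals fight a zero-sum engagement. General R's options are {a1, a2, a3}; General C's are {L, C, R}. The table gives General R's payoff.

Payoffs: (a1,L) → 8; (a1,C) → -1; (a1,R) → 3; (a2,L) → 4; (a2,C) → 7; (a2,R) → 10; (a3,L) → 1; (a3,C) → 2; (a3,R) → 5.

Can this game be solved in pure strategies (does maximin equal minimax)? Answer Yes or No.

Row minima: a1 → -1, a2 → 4, a3 → 1; maximin = 4.
Column maxima: L → 8, C → 7, R → 10; minimax = 7.
4 ≠ 7, so no pure-strategy equilibrium exists.

No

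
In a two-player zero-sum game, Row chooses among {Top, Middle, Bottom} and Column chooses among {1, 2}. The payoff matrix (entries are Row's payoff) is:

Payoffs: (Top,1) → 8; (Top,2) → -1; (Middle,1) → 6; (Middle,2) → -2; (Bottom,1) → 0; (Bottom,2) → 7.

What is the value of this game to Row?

7/2

Row minima: Top → -1, Middle → -2, Bottom → 0; maximin = 0.
Column maxima: 1 → 8, 2 → 7; minimax = 7.
0 ≠ 7, so there is no saddle point; optimal play is mixed.
Middle is strictly dominated by Top, so Row never plays it.
On the remaining 2×2 (Top, Bottom vs 1, 2):
Let Row play Top with probability p. Expected payoff against 1: 8p + 0(1−p) = 8p; against 2: (-1)p + 7(1−p) = −8p + 7.
Setting these equal: 8p = −8p + 7 ⇒ 16p = 7 ⇒ p = 7/16, and the value is (8)·(7/16) = 7/2.
For Column: with q = P(1), equating Top's and Bottom's payoffs gives 9q − 1 = −7q + 7 ⇒ q = 1/2.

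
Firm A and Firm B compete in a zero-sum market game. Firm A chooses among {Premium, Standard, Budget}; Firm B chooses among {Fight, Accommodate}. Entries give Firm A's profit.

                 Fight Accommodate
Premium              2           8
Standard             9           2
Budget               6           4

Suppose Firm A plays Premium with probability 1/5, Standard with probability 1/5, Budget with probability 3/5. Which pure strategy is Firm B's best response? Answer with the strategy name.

Accommodate

If Firm B plays Fight, Firm A's expected payoff is (1/5)·2 + (1/5)·9 + (3/5)·6 = 29/5.
If Firm B plays Accommodate, Firm A's expected payoff is (1/5)·8 + (1/5)·2 + (3/5)·4 = 22/5.
Firm B minimizes Firm A's payoff; the smallest is 22/5, so the best response is Accommodate.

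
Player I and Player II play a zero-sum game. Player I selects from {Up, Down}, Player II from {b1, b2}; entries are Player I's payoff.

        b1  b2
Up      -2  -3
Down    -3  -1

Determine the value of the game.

-7/3

Row minima: Up → -3, Down → -3; maximin = -3.
Column maxima: b1 → -2, b2 → -1; minimax = -2.
-3 ≠ -2, so there is no saddle point; optimal play is mixed.
Let Player I play Up with probability p. Expected payoff against b1: (-2)p + (-3)(1−p) = p − 3; against b2: (-3)p + (-1)(1−p) = −2p − 1.
Setting these equal: p − 3 = −2p − 1 ⇒ 3p = 2 ⇒ p = 2/3, and the value is (1)·(2/3) − 3 = -7/3.
For Player II: with q = P(b1), equating Up's and Down's payoffs gives q − 3 = −2q − 1 ⇒ q = 2/3.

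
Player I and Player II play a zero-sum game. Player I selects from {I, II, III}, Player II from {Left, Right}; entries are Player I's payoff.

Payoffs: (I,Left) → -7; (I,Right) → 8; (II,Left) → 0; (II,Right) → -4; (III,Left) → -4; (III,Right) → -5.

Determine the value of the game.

-28/19

Row minima: I → -7, II → -4, III → -5; maximin = -4.
Column maxima: Left → 0, Right → 8; minimax = 0.
-4 ≠ 0, so there is no saddle point; optimal play is mixed.
III is strictly dominated by II, so Player I never plays it.
On the remaining 2×2 (I, II vs Left, Right):
Let Player I play I with probability p. Expected payoff against Left: (-7)p + 0(1−p) = −7p; against Right: 8p + (-4)(1−p) = 12p − 4.
Setting these equal: −7p = 12p − 4 ⇒ −19p = -4 ⇒ p = 4/19, and the value is (-7)·(4/19) = -28/19.
For Player II: with q = P(Left), equating I's and II's payoffs gives −15q + 8 = 4q − 4 ⇒ q = 12/19.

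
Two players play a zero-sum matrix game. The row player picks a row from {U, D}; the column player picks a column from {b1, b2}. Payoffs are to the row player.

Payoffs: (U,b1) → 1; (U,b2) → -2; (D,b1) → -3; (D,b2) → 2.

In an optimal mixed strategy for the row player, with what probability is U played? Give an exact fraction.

Row minima: U → -2, D → -3; maximin = -2.
Column maxima: b1 → 1, b2 → 2; minimax = 1.
-2 ≠ 1, so there is no saddle point; optimal play is mixed.
Let the row player play U with probability p. Expected payoff against b1: 1p + (-3)(1−p) = 4p − 3; against b2: (-2)p + 2(1−p) = −4p + 2.
Setting these equal: 4p − 3 = −4p + 2 ⇒ 8p = 5 ⇒ p = 5/8, and the value is (4)·(5/8) − 3 = -1/2.
For the column player: with q = P(b1), equating U's and D's payoffs gives 3q − 2 = −5q + 2 ⇒ q = 1/2.

5/8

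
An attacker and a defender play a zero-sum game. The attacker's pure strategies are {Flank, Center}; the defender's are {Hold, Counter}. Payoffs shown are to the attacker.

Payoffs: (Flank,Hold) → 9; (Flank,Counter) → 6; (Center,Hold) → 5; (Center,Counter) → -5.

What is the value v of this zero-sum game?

Row minima: Flank → 6, Center → -5; maximin = 6.
Column maxima: Hold → 9, Counter → 6; minimax = 6.
Since maximin = minimax = 6, there is a saddle point and the value is 6.

6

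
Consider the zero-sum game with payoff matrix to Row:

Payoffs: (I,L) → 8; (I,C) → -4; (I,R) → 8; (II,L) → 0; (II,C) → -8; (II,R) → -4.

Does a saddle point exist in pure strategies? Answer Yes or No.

Row minima: I → -4, II → -8; maximin = -4.
Column maxima: L → 8, C → -4, R → 8; minimax = -4.
maximin = minimax = -4, so a saddle point exists.

Yes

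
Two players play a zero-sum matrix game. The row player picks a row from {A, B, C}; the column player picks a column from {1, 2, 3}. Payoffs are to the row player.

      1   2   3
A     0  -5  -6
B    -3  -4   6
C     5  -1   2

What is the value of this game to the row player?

Row minima: A → -6, B → -4, C → -1; maximin = -1.
Column maxima: 1 → 5, 2 → -1, 3 → 6; minimax = -1.
Since maximin = minimax = -1, there is a saddle point and the value is -1.

-1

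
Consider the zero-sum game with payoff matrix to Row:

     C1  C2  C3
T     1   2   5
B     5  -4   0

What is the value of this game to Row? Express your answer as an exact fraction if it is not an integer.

7/5

Row minima: T → 1, B → -4; maximin = 1.
Column maxima: C1 → 5, C2 → 2, C3 → 5; minimax = 2.
1 ≠ 2, so there is no saddle point; optimal play is mixed.
C3 is strictly dominated by C2 (it gives Row strictly more in every row), so Column never plays it.
On the remaining 2×2 (T, B vs C1, C2):
Let Row play T with probability p. Expected payoff against C1: 1p + 5(1−p) = −4p + 5; against C2: 2p + (-4)(1−p) = 6p − 4.
Setting these equal: −4p + 5 = 6p − 4 ⇒ −10p = -9 ⇒ p = 9/10, and the value is (-4)·(9/10) + 5 = 7/5.
For Column: with q = P(C1), equating T's and B's payoffs gives −q + 2 = 9q − 4 ⇒ q = 3/5.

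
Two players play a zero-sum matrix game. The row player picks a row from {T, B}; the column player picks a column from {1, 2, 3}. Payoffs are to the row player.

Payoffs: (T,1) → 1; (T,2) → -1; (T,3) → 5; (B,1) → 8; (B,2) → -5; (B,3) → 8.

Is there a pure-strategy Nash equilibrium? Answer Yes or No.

Yes

Row minima: T → -1, B → -5; maximin = -1.
Column maxima: 1 → 8, 2 → -1, 3 → 8; minimax = -1.
maximin = minimax = -1, so a saddle point exists.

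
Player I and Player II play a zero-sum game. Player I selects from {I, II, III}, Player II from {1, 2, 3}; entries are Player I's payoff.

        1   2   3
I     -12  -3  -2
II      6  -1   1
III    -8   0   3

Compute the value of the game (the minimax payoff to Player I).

Row minima: I → -12, II → -1, III → -8; maximin = -1.
Column maxima: 1 → 6, 2 → 0, 3 → 3; minimax = 0.
-1 ≠ 0, so there is no saddle point; optimal play is mixed.
I is strictly dominated by II, so Player I never plays it.
3 is strictly dominated by 2 (it gives Player I strictly more in every row), so Player II never plays it.
On the remaining 2×2 (II, III vs 1, 2):
Let Player I play II with probability p. Expected payoff against 1: 6p + (-8)(1−p) = 14p − 8; against 2: (-1)p + 0(1−p) = −p.
Setting these equal: 14p − 8 = −p ⇒ 15p = 8 ⇒ p = 8/15, and the value is (14)·(8/15) − 8 = -8/15.
For Player II: with q = P(1), equating II's and III's payoffs gives 7q − 1 = −8q ⇒ q = 1/15.

-8/15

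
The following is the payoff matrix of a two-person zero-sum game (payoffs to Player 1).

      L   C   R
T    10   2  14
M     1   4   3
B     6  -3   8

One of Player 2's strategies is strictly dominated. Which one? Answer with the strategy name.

R

L holds Player 1's payoff strictly below R in every row: 10 < 14, 1 < 3, 6 < 8.
So R is strictly dominated for Player 2.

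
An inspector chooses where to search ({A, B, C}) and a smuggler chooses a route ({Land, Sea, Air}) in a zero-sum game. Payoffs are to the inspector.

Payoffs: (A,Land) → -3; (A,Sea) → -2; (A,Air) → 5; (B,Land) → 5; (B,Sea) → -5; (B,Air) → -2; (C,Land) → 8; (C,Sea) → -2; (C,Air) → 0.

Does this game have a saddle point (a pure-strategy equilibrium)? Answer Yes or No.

Yes

Row minima: A → -3, B → -5, C → -2; maximin = -2.
Column maxima: Land → 8, Sea → -2, Air → 5; minimax = -2.
maximin = minimax = -2, so a saddle point exists.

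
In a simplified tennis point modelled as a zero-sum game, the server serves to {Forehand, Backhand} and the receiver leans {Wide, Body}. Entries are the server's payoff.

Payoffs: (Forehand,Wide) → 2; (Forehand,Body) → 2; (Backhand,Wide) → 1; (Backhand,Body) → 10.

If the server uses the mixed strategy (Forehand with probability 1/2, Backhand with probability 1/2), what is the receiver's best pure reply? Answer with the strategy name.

Wide

If the receiver plays Wide, the server's expected payoff is (1/2)·2 + (1/2)·1 = 3/2.
If the receiver plays Body, the server's expected payoff is (1/2)·2 + (1/2)·10 = 6.
The receiver minimizes the server's payoff; the smallest is 3/2, so the best response is Wide.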